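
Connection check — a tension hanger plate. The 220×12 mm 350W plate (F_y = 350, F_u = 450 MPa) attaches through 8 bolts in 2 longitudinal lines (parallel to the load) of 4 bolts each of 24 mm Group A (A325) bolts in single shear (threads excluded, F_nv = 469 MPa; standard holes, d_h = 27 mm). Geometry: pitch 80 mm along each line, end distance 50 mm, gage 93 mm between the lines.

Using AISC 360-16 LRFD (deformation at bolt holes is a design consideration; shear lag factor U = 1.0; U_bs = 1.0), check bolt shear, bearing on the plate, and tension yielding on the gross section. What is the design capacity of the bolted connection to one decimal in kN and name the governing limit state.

Bolt shear: A_b = π(24)²/4 = 452.39 mm². φR_n = 0.75 × 469 × 452.39 × 8 × 1 = 1273.0 kN.
Bearing (12 mm plate, F_u = 450 MPa): end bolts L_c = 50 − 27/2 = 36.5, R_n = min(1.2×36.5×12×450, 2.4×24×12×450) = 236.52 kN/bolt; interior L_c = 80 − 27 = 53, R_n = 311.04 kN/bolt. φR_n = 0.75 × (2×236.52 + 6×311.04) = 1754.5 kN.
Tension yield (gross): A_g = 220×12 = 2640 mm². φR_n = 0.90 × 350 × 2640 = 831.6 kN.
Governing: min(1273.0, 1754.5, 831.6) = 831.6 kN → gross-section yield.

831.6 kN (gross-section yield governs)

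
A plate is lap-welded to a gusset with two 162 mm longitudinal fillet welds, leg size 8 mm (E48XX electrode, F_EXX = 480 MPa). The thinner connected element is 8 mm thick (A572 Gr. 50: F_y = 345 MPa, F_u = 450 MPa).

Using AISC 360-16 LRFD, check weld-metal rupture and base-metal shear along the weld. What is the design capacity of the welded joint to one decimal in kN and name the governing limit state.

395.8 kN (weld metal governs)

Weld metal: throat = 0.707×8 = 5.656 mm, L = 2×162 = 324 mm. φR_n = 0.75 × 0.6 × 480 × 5.656 × 324 = 395.8 kN.
Base metal shear (8 mm plate): yield φR_n = 1.0×0.6×345×8×324 = 536.5 kN; rupture φR_n = 0.75×0.6×450×8×324 = 524.9 kN; take 524.9 kN (rupture).
Governing: min(395.8, 524.9) = 395.8 kN → weld metal.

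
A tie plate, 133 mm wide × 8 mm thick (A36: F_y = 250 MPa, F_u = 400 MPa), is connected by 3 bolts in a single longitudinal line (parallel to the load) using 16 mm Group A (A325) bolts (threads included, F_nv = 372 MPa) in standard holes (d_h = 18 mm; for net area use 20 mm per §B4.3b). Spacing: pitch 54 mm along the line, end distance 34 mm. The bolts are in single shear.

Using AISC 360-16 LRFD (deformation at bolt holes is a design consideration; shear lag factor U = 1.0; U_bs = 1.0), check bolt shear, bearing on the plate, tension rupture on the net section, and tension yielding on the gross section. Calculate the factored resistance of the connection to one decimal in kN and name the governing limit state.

Bolt shear: A_b = π(16)²/4 = 201.06 mm². φR_n = 0.75 × 372 × 201.06 × 3 × 1 = 168.3 kN.
Bearing (8 mm plate, F_u = 400 MPa): end bolts L_c = 34 − 18/2 = 25, R_n = min(1.2×25×8×400, 2.4×16×8×400) = 96 kN/bolt; interior L_c = 54 − 18 = 36, R_n = 122.88 kN/bolt. φR_n = 0.75 × (1×96 + 2×122.88) = 256.3 kN.
Tension rupture (net): A_n = (133 − 1×20)×8 = 904 mm² (U = 1.0, A_e = A_n). φR_n = 0.75 × 400 × 904 = 271.2 kN.
Tension yield (gross): A_g = 133×8 = 1064 mm². φR_n = 0.90 × 250 × 1064 = 239.4 kN.
Governing: min(168.3, 256.3, 271.2, 239.4) = 168.3 kN → bolt shear.

168.3 kN (bolt shear governs)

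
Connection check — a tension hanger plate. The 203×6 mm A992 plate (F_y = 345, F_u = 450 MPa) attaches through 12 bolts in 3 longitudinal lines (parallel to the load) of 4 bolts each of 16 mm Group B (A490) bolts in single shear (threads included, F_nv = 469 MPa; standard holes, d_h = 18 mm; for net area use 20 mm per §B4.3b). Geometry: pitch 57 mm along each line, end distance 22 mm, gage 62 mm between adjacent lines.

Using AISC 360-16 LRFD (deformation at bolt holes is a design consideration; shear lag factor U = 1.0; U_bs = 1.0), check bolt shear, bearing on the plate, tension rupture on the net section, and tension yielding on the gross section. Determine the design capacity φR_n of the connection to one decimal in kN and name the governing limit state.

Bolt shear: A_b = π(16)²/4 = 201.06 mm². φR_n = 0.75 × 469 × 201.06 × 12 × 1 = 848.7 kN.
Bearing (6 mm plate, F_u = 450 MPa): end bolts L_c = 22 − 18/2 = 13, R_n = min(1.2×13×6×450, 2.4×16×6×450) = 42.12 kN/bolt; interior L_c = 57 − 18 = 39, R_n = 103.68 kN/bolt. φR_n = 0.75 × (3×42.12 + 9×103.68) = 794.6 kN.
Tension rupture (net): A_n = (203 − 3×20)×6 = 858 mm² (U = 1.0, A_e = A_n). φR_n = 0.75 × 450 × 858 = 289.6 kN.
Tension yield (gross): A_g = 203×6 = 1218 mm². φR_n = 0.90 × 345 × 1218 = 378.2 kN.
Governing: min(848.7, 794.6, 289.6, 378.2) = 289.6 kN → net-section rupture.

289.6 kN (net-section rupture governs)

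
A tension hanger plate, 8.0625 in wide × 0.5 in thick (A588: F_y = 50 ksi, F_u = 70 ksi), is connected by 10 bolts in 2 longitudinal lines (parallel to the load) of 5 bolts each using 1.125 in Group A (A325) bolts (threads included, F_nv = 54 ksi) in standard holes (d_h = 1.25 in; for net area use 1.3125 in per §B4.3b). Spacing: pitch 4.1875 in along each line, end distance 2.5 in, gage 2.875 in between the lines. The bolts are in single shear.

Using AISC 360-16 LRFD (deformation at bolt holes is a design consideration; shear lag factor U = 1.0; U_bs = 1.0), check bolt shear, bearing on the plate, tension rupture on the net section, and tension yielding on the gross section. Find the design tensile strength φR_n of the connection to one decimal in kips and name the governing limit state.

142.7 kips (net-section rupture governs)

Bolt shear: A_b = π(1.125)²/4 = 0.99402 in². φR_n = 0.75 × 54 × 0.99402 × 10 × 1 = 402.6 kips.
Bearing (0.5 in plate, F_u = 70 ksi): end bolts L_c = 2.5 − 1.25/2 = 1.875, R_n = min(1.2×1.875×0.5×70, 2.4×1.125×0.5×70) = 78.75 kips/bolt; interior L_c = 4.1875 − 1.25 = 2.9375, R_n = 94.5 kips/bolt. φR_n = 0.75 × (2×78.75 + 8×94.5) = 685.1 kips.
Tension rupture (net): A_n = (8.0625 − 2×1.3125)×0.5 = 2.7188 in² (U = 1.0, A_e = A_n). φR_n = 0.75 × 70 × 2.7188 = 142.7 kips.
Tension yield (gross): A_g = 8.0625×0.5 = 4.0313 in². φR_n = 0.90 × 50 × 4.0313 = 181.4 kips.
Governing: min(402.6, 685.1, 142.7, 181.4) = 142.7 kips → net-section rupture.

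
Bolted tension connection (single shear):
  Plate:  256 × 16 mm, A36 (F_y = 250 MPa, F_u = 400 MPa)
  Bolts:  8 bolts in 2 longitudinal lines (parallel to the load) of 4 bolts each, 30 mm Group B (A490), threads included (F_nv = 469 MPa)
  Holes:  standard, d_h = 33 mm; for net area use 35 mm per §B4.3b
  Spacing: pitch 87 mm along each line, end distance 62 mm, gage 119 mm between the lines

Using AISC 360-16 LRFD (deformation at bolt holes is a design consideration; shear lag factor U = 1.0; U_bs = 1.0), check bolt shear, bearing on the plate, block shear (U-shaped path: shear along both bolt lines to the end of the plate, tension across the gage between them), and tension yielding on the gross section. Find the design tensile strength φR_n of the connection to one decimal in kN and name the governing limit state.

Bolt shear: A_b = π(30)²/4 = 706.86 mm². φR_n = 0.75 × 469 × 706.86 × 8 × 1 = 1989.1 kN.
Bearing (16 mm plate, F_u = 400 MPa): end bolts L_c = 62 − 33/2 = 45.5, R_n = min(1.2×45.5×16×400, 2.4×30×16×400) = 349.44 kN/bolt; interior L_c = 87 − 33 = 54, R_n = 414.72 kN/bolt. φR_n = 0.75 × (2×349.44 + 6×414.72) = 2390.4 kN.
Block shear: shear path 2×[62+3×87] = 2×323 mm, A_gv = 10336, A_nv = 2×(323 − 3.5×35)×16 = 6416 mm²; tension across gage: (119 − 1×35)×16 = 1344 mm². R_n = min(0.6×400×6416, 0.6×250×10336) + 1.0×400×1344 = min(1539.8, 1550.4) + 537.6 = 2077.4 kN. φR_n = 0.75 × 2077.4 = 1558.1 kN.
Tension yield (gross): A_g = 256×16 = 4096 mm². φR_n = 0.90 × 250 × 4096 = 921.6 kN.
Governing: min(1989.1, 2390.4, 1558.1, 921.6) = 921.6 kN → gross-section yield.

921.6 kN (gross-section yield governs)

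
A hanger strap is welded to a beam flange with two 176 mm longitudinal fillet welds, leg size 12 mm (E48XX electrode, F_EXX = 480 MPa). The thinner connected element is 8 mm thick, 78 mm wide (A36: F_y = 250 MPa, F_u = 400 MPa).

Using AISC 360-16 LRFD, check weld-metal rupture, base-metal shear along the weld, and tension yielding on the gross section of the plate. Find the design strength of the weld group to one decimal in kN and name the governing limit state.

140.4 kN (gross-section yield governs)

Weld metal: throat = 0.707×12 = 8.484 mm, L = 2×176 = 352 mm. φR_n = 0.75 × 0.6 × 480 × 8.484 × 352 = 645.1 kN.
Base metal shear (8 mm plate): yield φR_n = 1.0×0.6×250×8×352 = 422.4 kN; rupture φR_n = 0.75×0.6×400×8×352 = 506.9 kN; take 422.4 kN (yield).
Tension yield (gross): A_g = 78×8 = 624 mm². φR_n = 0.90 × 250 × 624 = 140.4 kN.
Governing: min(645.1, 422.4, 140.4) = 140.4 kN → gross-section yield.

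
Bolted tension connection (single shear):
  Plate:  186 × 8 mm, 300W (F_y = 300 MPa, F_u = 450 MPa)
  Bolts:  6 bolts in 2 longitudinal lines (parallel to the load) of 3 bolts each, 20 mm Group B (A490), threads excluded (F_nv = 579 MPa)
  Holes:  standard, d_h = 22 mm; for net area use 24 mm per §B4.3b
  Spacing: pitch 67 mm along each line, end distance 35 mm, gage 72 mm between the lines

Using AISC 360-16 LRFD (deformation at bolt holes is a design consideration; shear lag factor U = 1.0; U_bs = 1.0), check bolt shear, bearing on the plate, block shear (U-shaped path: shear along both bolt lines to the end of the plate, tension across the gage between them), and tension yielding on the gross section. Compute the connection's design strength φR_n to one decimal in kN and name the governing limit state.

401.8 kN (gross-section yield governs)

Bolt shear: A_b = π(20)²/4 = 314.16 mm². φR_n = 0.75 × 579 × 314.16 × 6 × 1 = 818.5 kN.
Bearing (8 mm plate, F_u = 450 MPa): end bolts L_c = 35 − 22/2 = 24, R_n = min(1.2×24×8×450, 2.4×20×8×450) = 103.68 kN/bolt; interior L_c = 67 − 22 = 45, R_n = 172.8 kN/bolt. φR_n = 0.75 × (2×103.68 + 4×172.8) = 673.9 kN.
Block shear: shear path 2×[35+2×67] = 2×169 mm, A_gv = 2704, A_nv = 2×(169 − 2.5×24)×8 = 1744 mm²; tension across gage: (72 − 1×24)×8 = 384 mm². R_n = min(0.6×450×1744, 0.6×300×2704) + 1.0×450×384 = min(470.88, 486.72) + 172.8 = 643.68 kN. φR_n = 0.75 × 643.68 = 482.8 kN.
Tension yield (gross): A_g = 186×8 = 1488 mm². φR_n = 0.90 × 300 × 1488 = 401.8 kN.
Governing: min(818.5, 673.9, 482.8, 401.8) = 401.8 kN → gross-section yield.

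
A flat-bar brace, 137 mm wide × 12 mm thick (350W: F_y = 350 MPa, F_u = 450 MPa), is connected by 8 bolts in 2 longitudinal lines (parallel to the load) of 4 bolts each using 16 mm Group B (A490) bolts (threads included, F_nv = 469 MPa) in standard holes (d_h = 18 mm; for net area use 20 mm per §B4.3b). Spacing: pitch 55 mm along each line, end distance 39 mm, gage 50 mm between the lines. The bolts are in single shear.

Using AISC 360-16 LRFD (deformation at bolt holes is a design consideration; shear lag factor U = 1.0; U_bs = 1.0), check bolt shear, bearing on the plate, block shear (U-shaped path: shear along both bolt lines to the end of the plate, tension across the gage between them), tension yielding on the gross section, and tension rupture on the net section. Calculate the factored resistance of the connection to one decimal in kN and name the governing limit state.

392.9 kN (net-section rupture governs)

Bolt shear: A_b = π(16)²/4 = 201.06 mm². φR_n = 0.75 × 469 × 201.06 × 8 × 1 = 565.8 kN.
Bearing (12 mm plate, F_u = 450 MPa): end bolts L_c = 39 − 18/2 = 30, R_n = min(1.2×30×12×450, 2.4×16×12×450) = 194.4 kN/bolt; interior L_c = 55 − 18 = 37, R_n = 207.36 kN/bolt. φR_n = 0.75 × (2×194.4 + 6×207.36) = 1224.7 kN.
Block shear: shear path 2×[39+3×55] = 2×204 mm, A_gv = 4896, A_nv = 2×(204 − 3.5×20)×12 = 3216 mm²; tension across gage: (50 − 1×20)×12 = 360 mm². R_n = min(0.6×450×3216, 0.6×350×4896) + 1.0×450×360 = min(868.32, 1028.2) + 162 = 1030.3 kN. φR_n = 0.75 × 1030.3 = 772.7 kN.
Tension yield (gross): A_g = 137×12 = 1644 mm². φR_n = 0.90 × 350 × 1644 = 517.9 kN.
Tension rupture (net): A_n = (137 − 2×20)×12 = 1164 mm² (U = 1.0, A_e = A_n). φR_n = 0.75 × 450 × 1164 = 392.9 kN.
Governing: min(565.8, 1224.7, 772.7, 517.9, 392.9) = 392.9 kN → net-section rupture.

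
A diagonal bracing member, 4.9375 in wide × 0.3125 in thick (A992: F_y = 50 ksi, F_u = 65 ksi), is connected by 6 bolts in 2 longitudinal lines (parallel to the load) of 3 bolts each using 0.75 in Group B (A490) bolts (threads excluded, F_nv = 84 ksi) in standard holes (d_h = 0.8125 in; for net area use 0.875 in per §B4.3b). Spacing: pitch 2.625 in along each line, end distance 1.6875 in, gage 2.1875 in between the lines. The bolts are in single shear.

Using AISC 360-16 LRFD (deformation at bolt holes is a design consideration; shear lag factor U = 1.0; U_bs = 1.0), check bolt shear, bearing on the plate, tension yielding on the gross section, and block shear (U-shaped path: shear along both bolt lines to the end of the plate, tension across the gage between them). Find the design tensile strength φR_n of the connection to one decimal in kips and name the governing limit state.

Bolt shear: A_b = π(0.75)²/4 = 0.44179 in². φR_n = 0.75 × 84 × 0.44179 × 6 × 1 = 167.0 kips.
Bearing (0.3125 in plate, F_u = 65 ksi): end bolts L_c = 1.6875 − 0.8125/2 = 1.28125, R_n = min(1.2×1.28125×0.3125×65, 2.4×0.75×0.3125×65) = 31.23 kips/bolt; interior L_c = 2.625 − 0.8125 = 1.8125, R_n = 36.563 kips/bolt. φR_n = 0.75 × (2×31.23 + 4×36.563) = 156.5 kips.
Tension yield (gross): A_g = 4.9375×0.3125 = 1.543 in². φR_n = 0.90 × 50 × 1.543 = 69.4 kips.
Block shear: shear path 2×[1.6875+2×2.625] = 2×6.9375 in, A_gv = 4.3359, A_nv = 2×(6.9375 − 2.5×0.875)×0.3125 = 2.9688 in²; tension across gage: (2.1875 − 1×0.875)×0.3125 = 0.41016 in². R_n = min(0.6×65×2.9688, 0.6×50×4.3359) + 1.0×65×0.41016 = min(115.78, 130.08) + 26.66 = 142.44 kips. φR_n = 0.75 × 142.44 = 106.8 kips.
Governing: min(167.0, 156.5, 69.4, 106.8) = 69.4 kips → gross-section yield.

69.4 kips (gross-section yield governs)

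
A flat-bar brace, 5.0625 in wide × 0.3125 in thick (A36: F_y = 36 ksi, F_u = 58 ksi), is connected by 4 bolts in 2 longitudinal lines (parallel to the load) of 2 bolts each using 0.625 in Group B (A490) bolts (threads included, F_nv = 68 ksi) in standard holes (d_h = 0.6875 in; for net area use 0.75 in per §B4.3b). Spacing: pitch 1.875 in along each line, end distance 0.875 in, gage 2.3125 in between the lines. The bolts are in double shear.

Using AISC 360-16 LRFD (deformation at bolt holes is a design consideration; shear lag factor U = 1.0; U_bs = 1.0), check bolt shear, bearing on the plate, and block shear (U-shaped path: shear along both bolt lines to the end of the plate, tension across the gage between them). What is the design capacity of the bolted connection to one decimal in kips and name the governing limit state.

47.7 kips (block shear governs)

Bolt shear: A_b = π(0.625)²/4 = 0.3068 in². φR_n = 0.75 × 68 × 0.3068 × 4 × 2 = 125.2 kips.
Bearing (0.3125 in plate, F_u = 58 ksi): end bolts L_c = 0.875 − 0.6875/2 = 0.53125, R_n = min(1.2×0.53125×0.3125×58, 2.4×0.625×0.3125×58) = 11.555 kips/bolt; interior L_c = 1.875 − 0.6875 = 1.1875, R_n = 25.828 kips/bolt. φR_n = 0.75 × (2×11.555 + 2×25.828) = 56.1 kips.
Block shear: shear path 2×[0.875+1×1.875] = 2×2.75 in, A_gv = 1.7188, A_nv = 2×(2.75 − 1.5×0.75)×0.3125 = 1.0156 in²; tension across gage: (2.3125 − 1×0.75)×0.3125 = 0.48828 in². R_n = min(0.6×58×1.0156, 0.6×36×1.7188) + 1.0×58×0.48828 = min(35.343, 37.126) + 28.32 = 63.663 kips. φR_n = 0.75 × 63.663 = 47.7 kips.
Governing: min(125.2, 56.1, 47.7) = 47.7 kips → block shear.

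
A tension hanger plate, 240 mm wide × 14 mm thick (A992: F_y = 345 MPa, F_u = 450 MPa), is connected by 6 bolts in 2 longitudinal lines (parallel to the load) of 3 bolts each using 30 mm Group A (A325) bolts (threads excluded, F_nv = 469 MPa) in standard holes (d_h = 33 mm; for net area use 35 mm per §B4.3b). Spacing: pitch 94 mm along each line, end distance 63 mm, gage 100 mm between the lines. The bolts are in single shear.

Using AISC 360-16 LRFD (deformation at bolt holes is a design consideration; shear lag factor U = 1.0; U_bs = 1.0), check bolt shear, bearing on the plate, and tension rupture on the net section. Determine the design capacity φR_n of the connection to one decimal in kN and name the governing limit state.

803.3 kN (net-section rupture governs)

Bolt shear: A_b = π(30)²/4 = 706.86 mm². φR_n = 0.75 × 469 × 706.86 × 6 × 1 = 1491.8 kN.
Bearing (14 mm plate, F_u = 450 MPa): end bolts L_c = 63 − 33/2 = 46.5, R_n = min(1.2×46.5×14×450, 2.4×30×14×450) = 351.54 kN/bolt; interior L_c = 94 − 33 = 61, R_n = 453.6 kN/bolt. φR_n = 0.75 × (2×351.54 + 4×453.6) = 1888.1 kN.
Tension rupture (net): A_n = (240 − 2×35)×14 = 2380 mm² (U = 1.0, A_e = A_n). φR_n = 0.75 × 450 × 2380 = 803.3 kN.
Governing: min(1491.8, 1888.1, 803.3) = 803.3 kN → net-section rupture.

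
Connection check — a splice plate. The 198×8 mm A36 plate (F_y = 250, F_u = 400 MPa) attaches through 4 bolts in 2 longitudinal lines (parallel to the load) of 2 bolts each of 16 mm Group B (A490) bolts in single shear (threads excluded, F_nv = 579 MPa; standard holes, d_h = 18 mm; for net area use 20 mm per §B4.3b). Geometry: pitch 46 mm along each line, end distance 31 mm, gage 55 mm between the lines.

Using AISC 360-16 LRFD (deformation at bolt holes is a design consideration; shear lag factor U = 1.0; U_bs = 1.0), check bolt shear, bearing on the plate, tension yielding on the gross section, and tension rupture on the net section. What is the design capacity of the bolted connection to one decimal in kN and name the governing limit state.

288.0 kN (bearing governs)

Bolt shear: A_b = π(16)²/4 = 201.06 mm². φR_n = 0.75 × 579 × 201.06 × 4 × 1 = 349.2 kN.
Bearing (8 mm plate, F_u = 400 MPa): end bolts L_c = 31 − 18/2 = 22, R_n = min(1.2×22×8×400, 2.4×16×8×400) = 84.48 kN/bolt; interior L_c = 46 − 18 = 28, R_n = 107.52 kN/bolt. φR_n = 0.75 × (2×84.48 + 2×107.52) = 288.0 kN.
Tension yield (gross): A_g = 198×8 = 1584 mm². φR_n = 0.90 × 250 × 1584 = 356.4 kN.
Tension rupture (net): A_n = (198 − 2×20)×8 = 1264 mm² (U = 1.0, A_e = A_n). φR_n = 0.75 × 400 × 1264 = 379.2 kN.
Governing: min(349.2, 288.0, 356.4, 379.2) = 288.0 kN → bearing.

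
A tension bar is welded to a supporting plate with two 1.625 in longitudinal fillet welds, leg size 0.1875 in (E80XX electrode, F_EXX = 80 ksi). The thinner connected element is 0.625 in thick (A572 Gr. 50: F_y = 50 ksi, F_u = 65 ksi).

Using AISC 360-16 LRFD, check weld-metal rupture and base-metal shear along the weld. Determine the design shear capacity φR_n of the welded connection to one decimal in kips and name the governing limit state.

Weld metal: throat = 0.707×0.1875 = 0.13256 in, L = 2×1.625 = 3.25 in. φR_n = 0.75 × 0.6 × 80 × 0.13256 × 3.25 = 15.5 kips.
Base metal shear (0.625 in plate): yield φR_n = 1.0×0.6×50×0.625×3.25 = 60.9 kips; rupture φR_n = 0.75×0.6×65×0.625×3.25 = 59.4 kips; take 59.4 kips (rupture).
Governing: min(15.5, 59.4) = 15.5 kips → weld metal.

15.5 kips (weld metal governs)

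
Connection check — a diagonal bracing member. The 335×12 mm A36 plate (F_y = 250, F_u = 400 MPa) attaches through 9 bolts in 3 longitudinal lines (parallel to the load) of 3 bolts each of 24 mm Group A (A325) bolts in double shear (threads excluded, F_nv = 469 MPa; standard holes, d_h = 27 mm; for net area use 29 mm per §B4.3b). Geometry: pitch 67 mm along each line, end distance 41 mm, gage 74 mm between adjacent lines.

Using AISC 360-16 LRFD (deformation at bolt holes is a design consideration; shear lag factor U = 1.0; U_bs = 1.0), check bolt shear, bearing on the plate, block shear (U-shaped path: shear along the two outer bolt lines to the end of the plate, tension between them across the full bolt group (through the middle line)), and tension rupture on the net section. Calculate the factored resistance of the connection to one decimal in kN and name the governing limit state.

Bolt shear: A_b = π(24)²/4 = 452.39 mm². φR_n = 0.75 × 469 × 452.39 × 9 × 2 = 2864.3 kN.
Bearing (12 mm plate, F_u = 400 MPa): end bolts L_c = 41 − 27/2 = 27.5, R_n = min(1.2×27.5×12×400, 2.4×24×12×400) = 158.4 kN/bolt; interior L_c = 67 − 27 = 40, R_n = 230.4 kN/bolt. φR_n = 0.75 × (3×158.4 + 6×230.4) = 1393.2 kN.
Block shear: shear path 2×[41+2×67] = 2×175 mm, A_gv = 4200, A_nv = 2×(175 − 2.5×29)×12 = 2460 mm²; tension across gage: (148 − 2×29)×12 = 1080 mm². R_n = min(0.6×400×2460, 0.6×250×4200) + 1.0×400×1080 = min(590.4, 630) + 432 = 1022.4 kN. φR_n = 0.75 × 1022.4 = 766.8 kN.
Tension rupture (net): A_n = (335 − 3×29)×12 = 2976 mm² (U = 1.0, A_e = A_n). φR_n = 0.75 × 400 × 2976 = 892.8 kN.
Governing: min(2864.3, 1393.2, 766.8, 892.8) = 766.8 kN → block shear.

766.8 kN (block shear governs)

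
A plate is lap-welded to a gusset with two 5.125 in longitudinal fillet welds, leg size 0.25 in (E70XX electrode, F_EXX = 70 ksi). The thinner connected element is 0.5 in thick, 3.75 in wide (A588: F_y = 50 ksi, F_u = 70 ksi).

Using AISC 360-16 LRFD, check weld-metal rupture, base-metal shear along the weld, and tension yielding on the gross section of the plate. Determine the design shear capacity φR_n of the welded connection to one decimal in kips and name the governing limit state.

Weld metal: throat = 0.707×0.25 = 0.17675 in, L = 2×5.125 = 10.25 in. φR_n = 0.75 × 0.6 × 70 × 0.17675 × 10.25 = 57.1 kips.
Base metal shear (0.5 in plate): yield φR_n = 1.0×0.6×50×0.5×10.25 = 153.8 kips; rupture φR_n = 0.75×0.6×70×0.5×10.25 = 161.4 kips; take 153.8 kips (yield).
Tension yield (gross): A_g = 3.75×0.5 = 1.875 in². φR_n = 0.90 × 50 × 1.875 = 84.4 kips.
Governing: min(57.1, 153.8, 84.4) = 57.1 kips → weld metal.

57.1 kips (weld metal governs)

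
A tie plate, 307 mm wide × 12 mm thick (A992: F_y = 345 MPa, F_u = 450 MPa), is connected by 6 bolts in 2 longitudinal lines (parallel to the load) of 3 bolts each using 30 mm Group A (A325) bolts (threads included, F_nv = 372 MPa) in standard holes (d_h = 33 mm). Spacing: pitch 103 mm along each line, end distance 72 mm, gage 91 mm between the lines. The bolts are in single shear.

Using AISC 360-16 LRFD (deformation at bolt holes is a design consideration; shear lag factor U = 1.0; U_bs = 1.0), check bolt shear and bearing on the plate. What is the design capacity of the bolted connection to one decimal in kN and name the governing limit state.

Bolt shear: A_b = π(30)²/4 = 706.86 mm². φR_n = 0.75 × 372 × 706.86 × 6 × 1 = 1183.3 kN.
Bearing (12 mm plate, F_u = 450 MPa): end bolts L_c = 72 − 33/2 = 55.5, R_n = min(1.2×55.5×12×450, 2.4×30×12×450) = 359.64 kN/bolt; interior L_c = 103 − 33 = 70, R_n = 388.8 kN/bolt. φR_n = 0.75 × (2×359.64 + 4×388.8) = 1705.9 kN.
Governing: min(1183.3, 1705.9) = 1183.3 kN → bolt shear.

1183.3 kN (bolt shear governs)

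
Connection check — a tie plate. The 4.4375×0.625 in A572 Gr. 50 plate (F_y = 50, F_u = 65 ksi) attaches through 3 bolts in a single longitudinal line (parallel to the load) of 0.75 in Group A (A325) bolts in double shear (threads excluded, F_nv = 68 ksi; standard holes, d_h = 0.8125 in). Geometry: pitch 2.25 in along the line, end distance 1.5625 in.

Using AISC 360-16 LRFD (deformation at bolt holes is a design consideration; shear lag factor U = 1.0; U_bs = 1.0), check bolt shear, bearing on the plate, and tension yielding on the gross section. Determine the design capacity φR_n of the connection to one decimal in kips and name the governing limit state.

Bolt shear: A_b = π(0.75)²/4 = 0.44179 in². φR_n = 0.75 × 68 × 0.44179 × 3 × 2 = 135.2 kips.
Bearing (0.625 in plate, F_u = 65 ksi): end bolts L_c = 1.5625 − 0.8125/2 = 1.15625, R_n = min(1.2×1.15625×0.625×65, 2.4×0.75×0.625×65) = 56.367 kips/bolt; interior L_c = 2.25 − 0.8125 = 1.4375, R_n = 70.078 kips/bolt. φR_n = 0.75 × (1×56.367 + 2×70.078) = 147.4 kips.
Tension yield (gross): A_g = 4.4375×0.625 = 2.7734 in². φR_n = 0.90 × 50 × 2.7734 = 124.8 kips.
Governing: min(135.2, 147.4, 124.8) = 124.8 kips → gross-section yield.

124.8 kips (gross-section yield governs)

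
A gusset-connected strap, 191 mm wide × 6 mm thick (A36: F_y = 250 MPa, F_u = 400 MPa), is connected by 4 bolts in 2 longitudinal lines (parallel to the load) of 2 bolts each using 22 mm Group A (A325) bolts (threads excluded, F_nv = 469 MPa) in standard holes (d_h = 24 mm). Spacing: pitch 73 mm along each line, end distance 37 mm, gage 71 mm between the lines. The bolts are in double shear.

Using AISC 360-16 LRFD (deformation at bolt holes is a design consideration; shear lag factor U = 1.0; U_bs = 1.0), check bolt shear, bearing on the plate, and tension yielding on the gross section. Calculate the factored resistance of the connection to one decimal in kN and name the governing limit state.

257.9 kN (gross-section yield governs)

Bolt shear: A_b = π(22)²/4 = 380.13 mm². φR_n = 0.75 × 469 × 380.13 × 4 × 2 = 1069.7 kN.
Bearing (6 mm plate, F_u = 400 MPa): end bolts L_c = 37 − 24/2 = 25, R_n = min(1.2×25×6×400, 2.4×22×6×400) = 72 kN/bolt; interior L_c = 73 − 24 = 49, R_n = 126.72 kN/bolt. φR_n = 0.75 × (2×72 + 2×126.72) = 298.1 kN.
Tension yield (gross): A_g = 191×6 = 1146 mm². φR_n = 0.90 × 250 × 1146 = 257.9 kN.
Governing: min(1069.7, 298.1, 257.9) = 257.9 kN → gross-section yield.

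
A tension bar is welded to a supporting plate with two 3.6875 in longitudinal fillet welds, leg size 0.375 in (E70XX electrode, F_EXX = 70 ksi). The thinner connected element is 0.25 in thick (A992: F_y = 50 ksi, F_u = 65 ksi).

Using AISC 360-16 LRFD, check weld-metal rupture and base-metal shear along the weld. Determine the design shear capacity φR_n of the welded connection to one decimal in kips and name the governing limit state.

Weld metal: throat = 0.707×0.375 = 0.26513 in, L = 2×3.6875 = 7.375 in. φR_n = 0.75 × 0.6 × 70 × 0.26513 × 7.375 = 61.6 kips.
Base metal shear (0.25 in plate): yield φR_n = 1.0×0.6×50×0.25×7.375 = 55.3 kips; rupture φR_n = 0.75×0.6×65×0.25×7.375 = 53.9 kips; take 53.9 kips (rupture).
Governing: min(61.6, 53.9) = 53.9 kips → base-metal shear.

53.9 kips (base-metal shear governs)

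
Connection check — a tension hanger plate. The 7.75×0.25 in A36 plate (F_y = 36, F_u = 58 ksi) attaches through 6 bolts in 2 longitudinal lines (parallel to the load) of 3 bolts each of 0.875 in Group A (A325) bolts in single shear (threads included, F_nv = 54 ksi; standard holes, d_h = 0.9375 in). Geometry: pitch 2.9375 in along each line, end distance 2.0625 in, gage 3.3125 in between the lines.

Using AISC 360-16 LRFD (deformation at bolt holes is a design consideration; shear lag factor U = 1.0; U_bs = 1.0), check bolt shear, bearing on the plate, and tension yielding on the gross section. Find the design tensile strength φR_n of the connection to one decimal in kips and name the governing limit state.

Bolt shear: A_b = π(0.875)²/4 = 0.60132 in². φR_n = 0.75 × 54 × 0.60132 × 6 × 1 = 146.1 kips.
Bearing (0.25 in plate, F_u = 58 ksi): end bolts L_c = 2.0625 − 0.9375/2 = 1.59375, R_n = min(1.2×1.59375×0.25×58, 2.4×0.875×0.25×58) = 27.731 kips/bolt; interior L_c = 2.9375 − 0.9375 = 2, R_n = 30.45 kips/bolt. φR_n = 0.75 × (2×27.731 + 4×30.45) = 132.9 kips.
Tension yield (gross): A_g = 7.75×0.25 = 1.9375 in². φR_n = 0.90 × 36 × 1.9375 = 62.8 kips.
Governing: min(146.1, 132.9, 62.8) = 62.8 kips → gross-section yield.

62.8 kips (gross-section yield governs)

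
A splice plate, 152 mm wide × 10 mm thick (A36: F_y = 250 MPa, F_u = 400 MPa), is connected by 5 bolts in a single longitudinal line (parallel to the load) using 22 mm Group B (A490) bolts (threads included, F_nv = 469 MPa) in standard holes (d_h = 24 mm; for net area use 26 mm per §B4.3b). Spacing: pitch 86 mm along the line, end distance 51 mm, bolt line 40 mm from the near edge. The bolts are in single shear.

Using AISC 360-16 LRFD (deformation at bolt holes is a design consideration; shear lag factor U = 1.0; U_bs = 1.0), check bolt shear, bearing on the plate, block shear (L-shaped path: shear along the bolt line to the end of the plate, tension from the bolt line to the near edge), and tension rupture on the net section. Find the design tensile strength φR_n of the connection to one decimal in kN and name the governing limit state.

Bolt shear: A_b = π(22)²/4 = 380.13 mm². φR_n = 0.75 × 469 × 380.13 × 5 × 1 = 668.6 kN.
Bearing (10 mm plate, F_u = 400 MPa): end bolts L_c = 51 − 24/2 = 39, R_n = min(1.2×39×10×400, 2.4×22×10×400) = 187.2 kN/bolt; interior L_c = 86 − 24 = 62, R_n = 211.2 kN/bolt. φR_n = 0.75 × (1×187.2 + 4×211.2) = 774.0 kN.
Block shear: shear path 1×[51+4×86] = 1×395 mm, A_gv = 3950, A_nv = 1×(395 − 4.5×26)×10 = 2780 mm²; tension to near edge: (40 − 0.5×26)×10 = 270 mm². R_n = min(0.6×400×2780, 0.6×250×3950) + 1.0×400×270 = min(667.2, 592.5) + 108 = 700.5 kN. φR_n = 0.75 × 700.5 = 525.4 kN.
Tension rupture (net): A_n = (152 − 1×26)×10 = 1260 mm² (U = 1.0, A_e = A_n). φR_n = 0.75 × 400 × 1260 = 378.0 kN.
Governing: min(668.6, 774.0, 525.4, 378.0) = 378.0 kN → net-section rupture.

378.0 kN (net-section rupture governs)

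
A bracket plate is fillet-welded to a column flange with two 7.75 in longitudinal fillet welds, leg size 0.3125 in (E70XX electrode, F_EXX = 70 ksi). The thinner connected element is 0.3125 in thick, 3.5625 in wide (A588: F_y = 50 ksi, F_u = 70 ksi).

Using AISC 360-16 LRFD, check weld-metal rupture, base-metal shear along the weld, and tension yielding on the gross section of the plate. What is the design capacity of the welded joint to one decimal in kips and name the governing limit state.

50.1 kips (gross-section yield governs)

Weld metal: throat = 0.707×0.3125 = 0.22094 in, L = 2×7.75 = 15.5 in. φR_n = 0.75 × 0.6 × 70 × 0.22094 × 15.5 = 107.9 kips.
Base metal shear (0.3125 in plate): yield φR_n = 1.0×0.6×50×0.3125×15.5 = 145.3 kips; rupture φR_n = 0.75×0.6×70×0.3125×15.5 = 152.6 kips; take 145.3 kips (yield).
Tension yield (gross): A_g = 3.5625×0.3125 = 1.1133 in². φR_n = 0.90 × 50 × 1.1133 = 50.1 kips.
Governing: min(107.9, 145.3, 50.1) = 50.1 kips → gross-section yield.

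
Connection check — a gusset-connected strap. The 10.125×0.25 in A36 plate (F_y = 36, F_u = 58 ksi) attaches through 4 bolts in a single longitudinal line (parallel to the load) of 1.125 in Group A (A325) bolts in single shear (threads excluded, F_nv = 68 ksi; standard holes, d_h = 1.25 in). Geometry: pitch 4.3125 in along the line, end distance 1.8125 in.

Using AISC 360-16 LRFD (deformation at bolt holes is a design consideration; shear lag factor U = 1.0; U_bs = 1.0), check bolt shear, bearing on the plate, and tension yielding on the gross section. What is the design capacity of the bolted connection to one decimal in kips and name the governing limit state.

Bolt shear: A_b = π(1.125)²/4 = 0.99402 in². φR_n = 0.75 × 68 × 0.99402 × 4 × 1 = 202.8 kips.
Bearing (0.25 in plate, F_u = 58 ksi): end bolts L_c = 1.8125 − 1.25/2 = 1.1875, R_n = min(1.2×1.1875×0.25×58, 2.4×1.125×0.25×58) = 20.663 kips/bolt; interior L_c = 4.3125 − 1.25 = 3.0625, R_n = 39.15 kips/bolt. φR_n = 0.75 × (1×20.663 + 3×39.15) = 103.6 kips.
Tension yield (gross): A_g = 10.125×0.25 = 2.5313 in². φR_n = 0.90 × 36 × 2.5313 = 82.0 kips.
Governing: min(202.8, 103.6, 82.0) = 82.0 kips → gross-section yield.

82.0 kips (gross-section yield governs)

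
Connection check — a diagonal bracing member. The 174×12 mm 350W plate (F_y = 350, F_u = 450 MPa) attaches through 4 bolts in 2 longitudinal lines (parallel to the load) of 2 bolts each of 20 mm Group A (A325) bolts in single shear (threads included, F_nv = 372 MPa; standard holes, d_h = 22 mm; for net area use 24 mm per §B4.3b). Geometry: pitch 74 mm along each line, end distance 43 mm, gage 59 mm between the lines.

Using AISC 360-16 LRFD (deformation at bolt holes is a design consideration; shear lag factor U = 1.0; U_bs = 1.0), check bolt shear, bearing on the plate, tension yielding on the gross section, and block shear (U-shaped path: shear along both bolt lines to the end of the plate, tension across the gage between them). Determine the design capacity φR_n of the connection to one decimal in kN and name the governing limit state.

Bolt shear: A_b = π(20)²/4 = 314.16 mm². φR_n = 0.75 × 372 × 314.16 × 4 × 1 = 350.6 kN.
Bearing (12 mm plate, F_u = 450 MPa): end bolts L_c = 43 − 22/2 = 32, R_n = min(1.2×32×12×450, 2.4×20×12×450) = 207.36 kN/bolt; interior L_c = 74 − 22 = 52, R_n = 259.2 kN/bolt. φR_n = 0.75 × (2×207.36 + 2×259.2) = 699.8 kN.
Tension yield (gross): A_g = 174×12 = 2088 mm². φR_n = 0.90 × 350 × 2088 = 657.7 kN.
Block shear: shear path 2×[43+1×74] = 2×117 mm, A_gv = 2808, A_nv = 2×(117 − 1.5×24)×12 = 1944 mm²; tension across gage: (59 − 1×24)×12 = 420 mm². R_n = min(0.6×450×1944, 0.6×350×2808) + 1.0×450×420 = min(524.88, 589.68) + 189 = 713.88 kN. φR_n = 0.75 × 713.88 = 535.4 kN.
Governing: min(350.6, 699.8, 657.7, 535.4) = 350.6 kN → bolt shear.

350.6 kN (bolt shear governs)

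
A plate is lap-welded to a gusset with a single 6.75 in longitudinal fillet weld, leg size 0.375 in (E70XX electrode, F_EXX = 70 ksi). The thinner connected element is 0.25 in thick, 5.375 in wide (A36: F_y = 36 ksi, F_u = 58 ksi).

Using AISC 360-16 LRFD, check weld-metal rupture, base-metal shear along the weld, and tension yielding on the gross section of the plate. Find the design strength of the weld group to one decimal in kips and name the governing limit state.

Weld metal: throat = 0.707×0.375 = 0.26513 in, L = 6.75 in. φR_n = 0.75 × 0.6 × 70 × 0.26513 × 6.75 = 56.4 kips.
Base metal shear (0.25 in plate): yield φR_n = 1.0×0.6×36×0.25×6.75 = 36.5 kips; rupture φR_n = 0.75×0.6×58×0.25×6.75 = 44.0 kips; take 36.5 kips (yield).
Tension yield (gross): A_g = 5.375×0.25 = 1.3438 in². φR_n = 0.90 × 36 × 1.3438 = 43.5 kips.
Governing: min(56.4, 36.5, 43.5) = 36.5 kips → base-metal shear.

36.5 kips (base-metal shear governs)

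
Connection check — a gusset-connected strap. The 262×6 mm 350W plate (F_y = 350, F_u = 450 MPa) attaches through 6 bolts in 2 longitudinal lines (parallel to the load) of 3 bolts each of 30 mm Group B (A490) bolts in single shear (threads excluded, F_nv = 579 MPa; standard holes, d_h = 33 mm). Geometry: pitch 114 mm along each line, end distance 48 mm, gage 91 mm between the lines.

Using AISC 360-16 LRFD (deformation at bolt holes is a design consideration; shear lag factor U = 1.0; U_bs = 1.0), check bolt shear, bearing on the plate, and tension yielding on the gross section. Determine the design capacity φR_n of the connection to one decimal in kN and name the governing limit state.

Bolt shear: A_b = π(30)²/4 = 706.86 mm². φR_n = 0.75 × 579 × 706.86 × 6 × 1 = 1841.7 kN.
Bearing (6 mm plate, F_u = 450 MPa): end bolts L_c = 48 − 33/2 = 31.5, R_n = min(1.2×31.5×6×450, 2.4×30×6×450) = 102.06 kN/bolt; interior L_c = 114 − 33 = 81, R_n = 194.4 kN/bolt. φR_n = 0.75 × (2×102.06 + 4×194.4) = 736.3 kN.
Tension yield (gross): A_g = 262×6 = 1572 mm². φR_n = 0.90 × 350 × 1572 = 495.2 kN.
Governing: min(1841.7, 736.3, 495.2) = 495.2 kN → gross-section yield.

495.2 kN (gross-section yield governs)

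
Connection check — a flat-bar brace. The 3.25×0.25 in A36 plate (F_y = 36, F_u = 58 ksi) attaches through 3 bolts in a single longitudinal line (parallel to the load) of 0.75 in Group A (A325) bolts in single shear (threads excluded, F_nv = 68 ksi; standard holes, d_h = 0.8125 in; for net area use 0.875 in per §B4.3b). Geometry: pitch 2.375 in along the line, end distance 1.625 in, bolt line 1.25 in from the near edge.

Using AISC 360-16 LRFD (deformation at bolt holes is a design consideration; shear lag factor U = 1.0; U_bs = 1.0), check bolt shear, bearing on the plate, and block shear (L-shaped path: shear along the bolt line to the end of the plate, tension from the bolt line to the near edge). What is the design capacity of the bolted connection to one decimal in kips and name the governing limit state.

Bolt shear: A_b = π(0.75)²/4 = 0.44179 in². φR_n = 0.75 × 68 × 0.44179 × 3 × 1 = 67.6 kips.
Bearing (0.25 in plate, F_u = 58 ksi): end bolts L_c = 1.625 − 0.8125/2 = 1.21875, R_n = min(1.2×1.21875×0.25×58, 2.4×0.75×0.25×58) = 21.206 kips/bolt; interior L_c = 2.375 − 0.8125 = 1.5625, R_n = 26.1 kips/bolt. φR_n = 0.75 × (1×21.206 + 2×26.1) = 55.1 kips.
Block shear: shear path 1×[1.625+2×2.375] = 1×6.375 in, A_gv = 1.5938, A_nv = 1×(6.375 − 2.5×0.875)×0.25 = 1.0469 in²; tension to near edge: (1.25 − 0.5×0.875)×0.25 = 0.20313 in². R_n = min(0.6×58×1.0469, 0.6×36×1.5938) + 1.0×58×0.20313 = min(36.432, 34.426) + 11.782 = 46.208 kips. φR_n = 0.75 × 46.208 = 34.7 kips.
Governing: min(67.6, 55.1, 34.7) = 34.7 kips → block shear.

34.7 kips (block shear governs)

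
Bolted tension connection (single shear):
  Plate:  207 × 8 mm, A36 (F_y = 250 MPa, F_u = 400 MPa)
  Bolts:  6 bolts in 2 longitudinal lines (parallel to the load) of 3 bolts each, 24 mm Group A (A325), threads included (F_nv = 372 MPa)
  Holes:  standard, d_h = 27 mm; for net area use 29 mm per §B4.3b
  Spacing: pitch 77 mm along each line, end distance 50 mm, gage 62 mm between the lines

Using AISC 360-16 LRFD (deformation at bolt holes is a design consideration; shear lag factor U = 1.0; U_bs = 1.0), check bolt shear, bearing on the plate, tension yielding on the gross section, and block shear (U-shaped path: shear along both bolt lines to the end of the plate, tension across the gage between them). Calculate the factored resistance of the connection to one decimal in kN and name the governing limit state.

Bolt shear: A_b = π(24)²/4 = 452.39 mm². φR_n = 0.75 × 372 × 452.39 × 6 × 1 = 757.3 kN.
Bearing (8 mm plate, F_u = 400 MPa): end bolts L_c = 50 − 27/2 = 36.5, R_n = min(1.2×36.5×8×400, 2.4×24×8×400) = 140.16 kN/bolt; interior L_c = 77 − 27 = 50, R_n = 184.32 kN/bolt. φR_n = 0.75 × (2×140.16 + 4×184.32) = 763.2 kN.
Tension yield (gross): A_g = 207×8 = 1656 mm². φR_n = 0.90 × 250 × 1656 = 372.6 kN.
Block shear: shear path 2×[50+2×77] = 2×204 mm, A_gv = 3264, A_nv = 2×(204 − 2.5×29)×8 = 2104 mm²; tension across gage: (62 − 1×29)×8 = 264 mm². R_n = min(0.6×400×2104, 0.6×250×3264) + 1.0×400×264 = min(504.96, 489.6) + 105.6 = 595.2 kN. φR_n = 0.75 × 595.2 = 446.4 kN.
Governing: min(757.3, 763.2, 372.6, 446.4) = 372.6 kN → gross-section yield.

372.6 kN (gross-section yield governs)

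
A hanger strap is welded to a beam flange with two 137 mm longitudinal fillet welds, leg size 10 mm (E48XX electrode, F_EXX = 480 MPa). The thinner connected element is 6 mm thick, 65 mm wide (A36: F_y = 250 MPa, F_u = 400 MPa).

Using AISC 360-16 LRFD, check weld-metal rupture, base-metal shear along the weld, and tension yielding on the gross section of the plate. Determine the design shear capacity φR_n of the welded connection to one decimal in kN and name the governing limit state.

Weld metal: throat = 0.707×10 = 7.07 mm, L = 2×137 = 274 mm. φR_n = 0.75 × 0.6 × 480 × 7.07 × 274 = 418.4 kN.
Base metal shear (6 mm plate): yield φR_n = 1.0×0.6×250×6×274 = 246.6 kN; rupture φR_n = 0.75×0.6×400×6×274 = 295.9 kN; take 246.6 kN (yield).
Tension yield (gross): A_g = 65×6 = 390 mm². φR_n = 0.90 × 250 × 390 = 87.8 kN.
Governing: min(418.4, 246.6, 87.8) = 87.8 kN → gross-section yield.

87.8 kN (gross-section yield governs)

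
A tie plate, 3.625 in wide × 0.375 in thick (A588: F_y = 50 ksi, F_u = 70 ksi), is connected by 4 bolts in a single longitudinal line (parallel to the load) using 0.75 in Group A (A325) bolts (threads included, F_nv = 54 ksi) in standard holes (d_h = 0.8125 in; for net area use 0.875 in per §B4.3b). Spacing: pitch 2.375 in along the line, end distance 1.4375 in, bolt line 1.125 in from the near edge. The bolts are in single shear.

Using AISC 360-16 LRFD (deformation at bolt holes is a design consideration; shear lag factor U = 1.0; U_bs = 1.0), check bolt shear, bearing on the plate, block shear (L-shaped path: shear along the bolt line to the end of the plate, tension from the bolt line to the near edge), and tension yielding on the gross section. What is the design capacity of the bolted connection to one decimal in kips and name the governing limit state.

Bolt shear: A_b = π(0.75)²/4 = 0.44179 in². φR_n = 0.75 × 54 × 0.44179 × 4 × 1 = 71.6 kips.
Bearing (0.375 in plate, F_u = 70 ksi): end bolts L_c = 1.4375 − 0.8125/2 = 1.03125, R_n = min(1.2×1.03125×0.375×70, 2.4×0.75×0.375×70) = 32.484 kips/bolt; interior L_c = 2.375 − 0.8125 = 1.5625, R_n = 47.25 kips/bolt. φR_n = 0.75 × (1×32.484 + 3×47.25) = 130.7 kips.
Block shear: shear path 1×[1.4375+3×2.375] = 1×8.5625 in, A_gv = 3.2109, A_nv = 1×(8.5625 − 3.5×0.875)×0.375 = 2.0625 in²; tension to near edge: (1.125 − 0.5×0.875)×0.375 = 0.25781 in². R_n = min(0.6×70×2.0625, 0.6×50×3.2109) + 1.0×70×0.25781 = min(86.625, 96.327) + 18.047 = 104.67 kips. φR_n = 0.75 × 104.67 = 78.5 kips.
Tension yield (gross): A_g = 3.625×0.375 = 1.3594 in². φR_n = 0.90 × 50 × 1.3594 = 61.2 kips.
Governing: min(71.6, 130.7, 78.5, 61.2) = 61.2 kips → gross-section yield.

61.2 kips (gross-section yield governs)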